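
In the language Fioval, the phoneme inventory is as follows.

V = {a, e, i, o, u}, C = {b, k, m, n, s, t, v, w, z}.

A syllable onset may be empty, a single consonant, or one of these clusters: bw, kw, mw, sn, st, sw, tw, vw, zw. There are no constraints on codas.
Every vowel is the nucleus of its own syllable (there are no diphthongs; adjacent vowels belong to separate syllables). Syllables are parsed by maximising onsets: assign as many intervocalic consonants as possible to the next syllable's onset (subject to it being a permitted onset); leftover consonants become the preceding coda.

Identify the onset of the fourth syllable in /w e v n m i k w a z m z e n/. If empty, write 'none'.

Nuclei (vowels): e, i, a, e → 4 syllables.
Between /e/ (V1) and /i/ (V2): /vnm/ — longest licit onset from the right is /m/, leaving /vn/ as coda.
Between /i/ (V2) and /a/ (V3): /kw/ is a licit onset in full, so it all attaches to the next syllable.
Between /a/ (V3) and /e/ (V4): /zmz/ splits as /zm/ + /z/ (/z/ is the longest suffix that is a licit onset).
Result: wevn.mi.kwazm.zen.
Syllable 4 is /zen/: onset /z/, nucleus /e/, coda /n/.

z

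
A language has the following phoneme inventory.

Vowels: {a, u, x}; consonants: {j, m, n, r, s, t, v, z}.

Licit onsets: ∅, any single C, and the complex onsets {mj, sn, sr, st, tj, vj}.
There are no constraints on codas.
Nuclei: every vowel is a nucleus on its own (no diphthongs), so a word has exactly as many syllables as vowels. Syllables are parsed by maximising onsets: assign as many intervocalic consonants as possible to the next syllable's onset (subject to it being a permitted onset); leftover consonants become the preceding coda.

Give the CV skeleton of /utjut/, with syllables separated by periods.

V.CCVC

Vowels present: u, u; each is a nucleus, giving 2 syllables.
Between /u/ (V1) and /u/ (V2): cluster /tj/ — /tj/ is itself a permitted onset, so the whole cluster goes right; preceding coda = ∅.
Putting it together: u.tjut.
Mapping each syllable to C/V: /u/ → V, /tjut/ → CCVC.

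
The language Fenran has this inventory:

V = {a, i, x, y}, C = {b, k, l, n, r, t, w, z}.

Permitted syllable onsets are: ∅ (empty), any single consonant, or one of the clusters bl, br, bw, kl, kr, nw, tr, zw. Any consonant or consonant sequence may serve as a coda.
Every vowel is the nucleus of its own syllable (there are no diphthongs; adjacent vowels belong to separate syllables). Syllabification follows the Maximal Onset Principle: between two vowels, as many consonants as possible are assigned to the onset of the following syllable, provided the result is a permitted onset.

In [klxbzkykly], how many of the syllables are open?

2

Nuclei (vowels): x, y, y → 3 syllables.
/x…y/ gap (V1→V2): cluster /bzk/ — the longest permitted-onset suffix is /k/; onset = /k/, preceding coda = /bz/.
/y…y/ gap (V2→V3): /kl/ — entire cluster is a permitted onset → onset /kl/, coda ∅.
Result: klxbz.ky.kly.
Classifying each syllable: /klxbz/ (closed), /ky/ (open), /kly/ (open).
Open syllables: 2.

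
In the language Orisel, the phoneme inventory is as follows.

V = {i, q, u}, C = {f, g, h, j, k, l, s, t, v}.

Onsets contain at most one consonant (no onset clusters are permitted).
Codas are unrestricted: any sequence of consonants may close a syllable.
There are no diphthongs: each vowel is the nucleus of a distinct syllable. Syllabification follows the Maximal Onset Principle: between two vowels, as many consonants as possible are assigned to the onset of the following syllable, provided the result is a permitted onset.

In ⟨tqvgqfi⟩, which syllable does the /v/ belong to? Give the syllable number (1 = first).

Vowels present: q, q, i; each is a nucleus, giving 3 syllables.
Between /q/ (V1) and /q/ (V2): /vg/; trying suffixes from longest down, /g/ is the first permitted one, so coda /v/ | onset /g/.
Between /q/ (V2) and /i/ (V3): /f/ is a single consonant, so it becomes the next onset.
Result: tqv.gq.fi.
The /v/ is in the coda of syllable 1 (/tqv/).

1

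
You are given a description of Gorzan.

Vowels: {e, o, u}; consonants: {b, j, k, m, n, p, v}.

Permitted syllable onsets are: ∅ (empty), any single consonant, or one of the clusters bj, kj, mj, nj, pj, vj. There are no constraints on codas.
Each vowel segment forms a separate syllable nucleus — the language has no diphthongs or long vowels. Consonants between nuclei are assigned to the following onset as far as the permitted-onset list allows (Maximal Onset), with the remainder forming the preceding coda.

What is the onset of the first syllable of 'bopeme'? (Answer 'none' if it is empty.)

The vowels are o, e, e — 3 nuclei, so 3 syllables.
σ1/σ2 boundary: /p/ is a single consonant, so it becomes the next onset.
σ2/σ3 boundary: /m/ → onset of the next syllable (single consonants are always licit onsets).
So the parse is bo.pe.me.
Syllable 1 is /bo/: onset /b/, nucleus /o/, coda ∅.

b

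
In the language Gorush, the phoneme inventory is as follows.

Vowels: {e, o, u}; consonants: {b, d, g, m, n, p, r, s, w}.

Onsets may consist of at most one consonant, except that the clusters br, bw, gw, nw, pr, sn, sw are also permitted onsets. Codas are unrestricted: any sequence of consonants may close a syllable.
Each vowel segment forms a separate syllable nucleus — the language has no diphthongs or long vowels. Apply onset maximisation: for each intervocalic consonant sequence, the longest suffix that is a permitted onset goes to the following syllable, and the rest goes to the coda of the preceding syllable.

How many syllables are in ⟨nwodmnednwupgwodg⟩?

4

Vowels present: o, e, u, o; each is a nucleus, giving 4 syllables.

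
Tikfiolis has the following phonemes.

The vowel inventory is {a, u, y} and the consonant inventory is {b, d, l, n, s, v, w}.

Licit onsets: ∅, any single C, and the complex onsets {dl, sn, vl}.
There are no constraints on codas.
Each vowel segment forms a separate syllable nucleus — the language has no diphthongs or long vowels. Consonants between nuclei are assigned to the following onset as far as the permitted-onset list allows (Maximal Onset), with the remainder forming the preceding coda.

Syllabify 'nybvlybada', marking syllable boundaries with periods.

nyb.vly.ba.da

Vowels present: y, y, a, a; each is a nucleus, giving 4 syllables.
/y…y/ gap (V1→V2): /bvl/ — longest licit onset from the right is /vl/, leaving /b/ as coda.
/y…a/ gap (V2→V3): /b/ → onset of the next syllable (single consonants are always licit onsets).
/a…a/ gap (V3→V4): just /d/ — single C goes to the following onset.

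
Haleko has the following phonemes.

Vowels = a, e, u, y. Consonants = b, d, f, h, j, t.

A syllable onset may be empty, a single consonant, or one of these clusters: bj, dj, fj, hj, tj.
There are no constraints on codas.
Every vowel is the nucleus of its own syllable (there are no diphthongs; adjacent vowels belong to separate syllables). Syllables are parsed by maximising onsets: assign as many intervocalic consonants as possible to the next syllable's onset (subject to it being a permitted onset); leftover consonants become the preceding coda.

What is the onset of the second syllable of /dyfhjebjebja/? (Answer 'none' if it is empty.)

Vowels present: y, e, e, a; each is a nucleus, giving 4 syllables.
Between /y/ (V1) and /e/ (V2): /fhj/ — longest licit onset from the right is /hj/, leaving /f/ as coda.
Between /e/ (V2) and /e/ (V3): /bj/ is a licit onset in full, so it all attaches to the next syllable.
Between /e/ (V3) and /a/ (V4): cluster /bj/ — /bj/ is itself a permitted onset, so the whole cluster goes right; preceding coda = ∅.
Putting it together: dyf.hje.bje.bja.
Syllable 2 is /hje/: onset /hj/, nucleus /e/, coda ∅.

hj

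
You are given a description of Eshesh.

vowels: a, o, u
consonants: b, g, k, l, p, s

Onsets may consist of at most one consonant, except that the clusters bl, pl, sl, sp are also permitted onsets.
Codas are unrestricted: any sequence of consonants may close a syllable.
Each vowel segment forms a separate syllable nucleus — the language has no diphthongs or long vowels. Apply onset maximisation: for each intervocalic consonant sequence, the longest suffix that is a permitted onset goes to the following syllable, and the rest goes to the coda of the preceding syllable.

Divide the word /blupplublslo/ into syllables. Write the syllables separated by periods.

Vowels present: u, u, o; each is a nucleus, giving 3 syllables.
V1 /u/ – V2 /u/: cluster /ppl/ — the longest permitted-onset suffix is /pl/; onset = /pl/, preceding coda = /p/.
V2 /u/ – V3 /o/: cluster /blsl/ — the longest permitted-onset suffix is /sl/; onset = /sl/, preceding coda = /bl/.

blup.plubl.slo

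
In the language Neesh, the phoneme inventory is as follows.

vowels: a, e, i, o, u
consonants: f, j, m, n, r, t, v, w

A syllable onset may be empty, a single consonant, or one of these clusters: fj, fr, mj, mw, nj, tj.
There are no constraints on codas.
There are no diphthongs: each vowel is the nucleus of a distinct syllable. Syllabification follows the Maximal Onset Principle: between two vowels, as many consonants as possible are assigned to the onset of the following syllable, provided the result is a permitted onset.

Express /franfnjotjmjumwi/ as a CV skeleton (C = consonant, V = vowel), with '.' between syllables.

CCVCC.CCVCC.CCV.CCV

The vowels are a, o, u, i — 4 nuclei, so 4 syllables.
/a…o/ gap (V1→V2): /nfnj/ splits as /nf/ + /nj/ (/nj/ is the longest suffix that is a licit onset).
/o…u/ gap (V2→V3): /tjmj/ — longest licit onset from the right is /mj/, leaving /tj/ as coda.
/u…i/ gap (V3→V4): /mw/ — entire cluster is a permitted onset → onset /mw/, coda ∅.
So the parse is franf.njotj.mju.mwi.
Mapping each syllable to C/V: /franf/ → CCVCC, /njotj/ → CCVCC, /mju/ → CCV, /mwi/ → CCV.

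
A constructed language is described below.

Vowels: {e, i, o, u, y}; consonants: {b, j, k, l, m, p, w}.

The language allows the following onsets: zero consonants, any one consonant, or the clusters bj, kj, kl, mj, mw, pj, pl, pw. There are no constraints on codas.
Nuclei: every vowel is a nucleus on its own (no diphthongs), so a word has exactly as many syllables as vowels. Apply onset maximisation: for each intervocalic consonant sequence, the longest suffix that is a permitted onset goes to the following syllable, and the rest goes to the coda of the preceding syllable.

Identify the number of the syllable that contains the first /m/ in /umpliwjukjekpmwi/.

The vowels are u, i, u, e, i — 5 nuclei, so 5 syllables.
/u…i/ gap (V1→V2): /mpl/ — longest licit onset from the right is /pl/, leaving /m/ as coda.
/i…u/ gap (V2→V3): /wj/; trying suffixes from longest down, /j/ is the first permitted one, so coda /w/ | onset /j/.
/u…e/ gap (V3→V4): cluster /kj/ — /kj/ is itself a permitted onset, so the whole cluster goes right; preceding coda = ∅.
/e…i/ gap (V4→V5): /kpmw/ splits as /kp/ + /mw/ (/mw/ is the longest suffix that is a licit onset).
So the parse is um.pliw.ju.kjekp.mwi.
The first /m/ is in the coda of syllable 1 (/um/).

1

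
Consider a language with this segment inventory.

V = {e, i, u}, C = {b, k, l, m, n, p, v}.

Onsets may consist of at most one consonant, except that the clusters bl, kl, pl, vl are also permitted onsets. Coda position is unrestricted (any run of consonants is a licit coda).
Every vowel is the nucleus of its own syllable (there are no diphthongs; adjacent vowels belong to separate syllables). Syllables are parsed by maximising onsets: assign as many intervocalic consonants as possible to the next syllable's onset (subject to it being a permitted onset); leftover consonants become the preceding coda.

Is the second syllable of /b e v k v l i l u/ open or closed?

The vowels are e, i, u — 3 nuclei, so 3 syllables.
V1 /e/ – V2 /i/: /vkvl/ — longest licit onset from the right is /vl/, leaving /vk/ as coda.
V2 /i/ – V3 /u/: /l/ is a single consonant, so it becomes the next onset.
So the parse is bevk.vli.lu.
Syllable 2 is /vli/; it ends in its nucleus with no coda, so it is open.

open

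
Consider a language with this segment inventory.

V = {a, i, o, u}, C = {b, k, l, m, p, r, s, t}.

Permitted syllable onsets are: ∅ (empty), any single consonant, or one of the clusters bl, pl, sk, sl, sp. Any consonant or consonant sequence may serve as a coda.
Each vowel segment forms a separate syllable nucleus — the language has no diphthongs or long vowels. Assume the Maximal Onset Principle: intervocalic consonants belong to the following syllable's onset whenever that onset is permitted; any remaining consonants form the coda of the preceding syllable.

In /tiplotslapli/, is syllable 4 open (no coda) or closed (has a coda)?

open

Nuclei (vowels): i, o, a, i → 4 syllables.
V1 /i/ – V2 /o/: /pl/ is a licit onset in full, so it all attaches to the next syllable.
V2 /o/ – V3 /a/: /tsl/; trying suffixes from longest down, /sl/ is the first permitted one, so coda /t/ | onset /sl/.
V3 /a/ – V4 /i/: /pl/ — entire cluster is a permitted onset → onset /pl/, coda ∅.
Syllabification: ti.plot.sla.pli.
Syllable 4 is /pli/; it ends in its nucleus with no coda, so it is open.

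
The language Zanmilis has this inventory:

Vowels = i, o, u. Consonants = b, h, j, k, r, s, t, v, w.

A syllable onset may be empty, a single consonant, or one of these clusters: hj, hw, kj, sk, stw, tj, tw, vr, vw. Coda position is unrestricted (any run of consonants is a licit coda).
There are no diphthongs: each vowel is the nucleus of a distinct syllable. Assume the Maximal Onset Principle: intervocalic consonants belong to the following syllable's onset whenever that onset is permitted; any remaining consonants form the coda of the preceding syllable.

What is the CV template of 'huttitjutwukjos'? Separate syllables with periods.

Nuclei (vowels): u, i, u, u, o → 5 syllables.
/u…i/ gap (V1→V2): /tt/; trying suffixes from longest down, /t/ is the first permitted one, so coda /t/ | onset /t/.
/i…u/ gap (V2→V3): /tj/ — entire cluster is a permitted onset → onset /tj/, coda ∅.
/u…u/ gap (V3→V4): cluster /tw/ — /tw/ is itself a permitted onset, so the whole cluster goes right; preceding coda = ∅.
/u…o/ gap (V4→V5): /kj/ is a licit onset in full, so it all attaches to the next syllable.
Result: hut.ti.tju.twu.kjos.
Mapping each syllable to C/V: /hut/ → CVC, /ti/ → CV, /tju/ → CCV, /twu/ → CCV, /kjos/ → CCVC.

CVC.CV.CCV.CCV.CCVC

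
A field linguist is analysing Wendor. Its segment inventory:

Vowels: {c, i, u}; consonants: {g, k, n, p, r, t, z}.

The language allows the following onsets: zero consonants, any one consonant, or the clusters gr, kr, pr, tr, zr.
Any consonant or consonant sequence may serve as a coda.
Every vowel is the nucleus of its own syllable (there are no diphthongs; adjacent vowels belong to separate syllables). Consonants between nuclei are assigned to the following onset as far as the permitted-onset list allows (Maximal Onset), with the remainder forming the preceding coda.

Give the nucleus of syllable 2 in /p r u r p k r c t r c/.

Nuclei (vowels): u, c, c → 3 syllables.
The second nucleus (vowel 2 from the left) is /c/.

c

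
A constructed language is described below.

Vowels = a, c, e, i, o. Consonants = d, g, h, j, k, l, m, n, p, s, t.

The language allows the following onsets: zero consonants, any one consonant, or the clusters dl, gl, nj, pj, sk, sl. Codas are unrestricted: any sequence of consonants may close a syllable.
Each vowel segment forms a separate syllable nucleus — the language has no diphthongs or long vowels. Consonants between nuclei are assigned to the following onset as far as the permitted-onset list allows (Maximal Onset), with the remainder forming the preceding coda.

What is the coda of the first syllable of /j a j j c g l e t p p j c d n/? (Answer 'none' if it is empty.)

The vowels are a, c, e, c — 4 nuclei, so 4 syllables.
σ1/σ2 boundary: /jj/ splits as /j/ + /j/ (/j/ is the longest suffix that is a licit onset).
σ2/σ3 boundary: /gl/ is a licit onset in full, so it all attaches to the next syllable.
σ3/σ4 boundary: cluster /tppj/ — the longest permitted-onset suffix is /pj/; onset = /pj/, preceding coda = /tp/.
Syllabification: jaj.jc.gletp.pjcdn.
Syllable 1 is /jaj/: onset /j/, nucleus /a/, coda /j/.

j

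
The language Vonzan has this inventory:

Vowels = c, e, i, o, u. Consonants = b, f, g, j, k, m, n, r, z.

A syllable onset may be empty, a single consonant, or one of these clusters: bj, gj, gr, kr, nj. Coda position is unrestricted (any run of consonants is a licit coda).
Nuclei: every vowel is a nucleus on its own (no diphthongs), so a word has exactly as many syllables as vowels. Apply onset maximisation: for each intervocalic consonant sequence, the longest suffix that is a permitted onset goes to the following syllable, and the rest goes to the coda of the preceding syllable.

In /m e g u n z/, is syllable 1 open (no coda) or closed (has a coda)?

open

Vowels present: e, u; each is a nucleus, giving 2 syllables.
σ1/σ2 boundary: /g/ is a single consonant, so it becomes the next onset.
Putting it together: me.gunz.
Syllable 1 is /me/; it ends in its nucleus with no coda, so it is open.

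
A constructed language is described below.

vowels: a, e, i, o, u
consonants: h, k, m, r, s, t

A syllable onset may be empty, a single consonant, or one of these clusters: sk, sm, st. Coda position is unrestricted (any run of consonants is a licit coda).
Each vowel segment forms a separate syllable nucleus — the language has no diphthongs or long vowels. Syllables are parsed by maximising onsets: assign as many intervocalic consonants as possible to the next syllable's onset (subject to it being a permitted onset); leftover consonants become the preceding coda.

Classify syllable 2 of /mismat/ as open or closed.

Nuclei (vowels): i, a → 2 syllables.
/i…a/ gap (V1→V2): cluster /sm/ — /sm/ is itself a permitted onset, so the whole cluster goes right; preceding coda = ∅.
Result: mi.smat.
Syllable 2 is /smat/ with coda /t/, so it is closed.

closed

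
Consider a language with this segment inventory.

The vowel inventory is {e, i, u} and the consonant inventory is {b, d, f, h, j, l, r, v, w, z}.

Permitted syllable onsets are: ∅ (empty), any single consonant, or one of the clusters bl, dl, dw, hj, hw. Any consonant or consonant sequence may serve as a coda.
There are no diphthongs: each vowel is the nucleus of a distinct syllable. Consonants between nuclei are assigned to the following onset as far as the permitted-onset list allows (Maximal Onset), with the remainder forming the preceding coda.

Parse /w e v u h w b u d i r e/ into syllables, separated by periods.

we.vuhw.bu.di.re

Nuclei (vowels): e, u, u, i, e → 5 syllables.
/e…u/ gap (V1→V2): /v/ is a single consonant, so it becomes the next onset.
/u…u/ gap (V2→V3): /hwb/; trying suffixes from longest down, /b/ is the first permitted one, so coda /hw/ | onset /b/.
/u…i/ gap (V3→V4): /d/ is a single consonant, so it becomes the next onset.
/i…e/ gap (V4→V5): just /r/ — single C goes to the following onset.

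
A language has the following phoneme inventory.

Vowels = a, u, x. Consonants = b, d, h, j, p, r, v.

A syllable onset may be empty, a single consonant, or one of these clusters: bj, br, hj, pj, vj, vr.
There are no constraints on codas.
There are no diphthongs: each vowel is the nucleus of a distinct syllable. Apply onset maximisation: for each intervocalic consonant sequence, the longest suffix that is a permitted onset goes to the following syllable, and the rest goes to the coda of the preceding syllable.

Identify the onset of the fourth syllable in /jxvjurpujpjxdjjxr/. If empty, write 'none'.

pj

Nuclei (vowels): x, u, u, x, x → 5 syllables.
/x…u/ gap (V1→V2): /vj/ is a licit onset in full, so it all attaches to the next syllable.
/u…u/ gap (V2→V3): cluster /rp/ — the longest permitted-onset suffix is /p/; onset = /p/, preceding coda = /r/.
/u…x/ gap (V3→V4): /jpj/ splits as /j/ + /pj/ (/pj/ is the longest suffix that is a licit onset).
/x…x/ gap (V4→V5): /djj/ — longest licit onset from the right is /j/, leaving /dj/ as coda.
Result: jx.vjur.puj.pjxdj.jxr.
Syllable 4 is /pjxdj/: onset /pj/, nucleus /x/, coda /dj/.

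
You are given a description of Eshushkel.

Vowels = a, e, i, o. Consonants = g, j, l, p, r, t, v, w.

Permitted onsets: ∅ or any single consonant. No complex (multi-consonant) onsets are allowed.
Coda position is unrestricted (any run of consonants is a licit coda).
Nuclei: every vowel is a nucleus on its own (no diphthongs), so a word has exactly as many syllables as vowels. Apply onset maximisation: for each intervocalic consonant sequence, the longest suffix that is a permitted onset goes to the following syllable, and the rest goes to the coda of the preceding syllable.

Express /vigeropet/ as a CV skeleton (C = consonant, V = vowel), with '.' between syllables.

CV.CV.CV.CVC

Nuclei (vowels): i, e, o, e → 4 syllables.
/i…e/ gap (V1→V2): /g/ → onset of the next syllable (single consonants are always licit onsets).
/e…o/ gap (V2→V3): /r/ → onset of the next syllable (single consonants are always licit onsets).
/o…e/ gap (V3→V4): /p/ is a single consonant, so it becomes the next onset.
So the parse is vi.ge.ro.pet.
Mapping each syllable to C/V: /vi/ → CV, /ge/ → CV, /ro/ → CV, /pet/ → CVC.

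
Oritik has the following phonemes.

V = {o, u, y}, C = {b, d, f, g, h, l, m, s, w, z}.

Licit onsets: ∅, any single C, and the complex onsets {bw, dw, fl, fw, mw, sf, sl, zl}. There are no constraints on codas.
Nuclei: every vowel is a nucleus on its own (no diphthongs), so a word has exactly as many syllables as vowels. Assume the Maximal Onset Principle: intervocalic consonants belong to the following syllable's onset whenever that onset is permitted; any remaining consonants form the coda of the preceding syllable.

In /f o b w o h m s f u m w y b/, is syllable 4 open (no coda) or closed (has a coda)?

The vowels are o, o, u, y — 4 nuclei, so 4 syllables.
V1 /o/ – V2 /o/: cluster /bw/ — /bw/ is itself a permitted onset, so the whole cluster goes right; preceding coda = ∅.
V2 /o/ – V3 /u/: /hmsf/ — longest licit onset from the right is /sf/, leaving /hm/ as coda.
V3 /u/ – V4 /y/: /mw/ — entire cluster is a permitted onset → onset /mw/, coda ∅.
Syllabification: fo.bwohm.sfu.mwyb.
Syllable 4 is /mwyb/ with coda /b/, so it is closed.

closed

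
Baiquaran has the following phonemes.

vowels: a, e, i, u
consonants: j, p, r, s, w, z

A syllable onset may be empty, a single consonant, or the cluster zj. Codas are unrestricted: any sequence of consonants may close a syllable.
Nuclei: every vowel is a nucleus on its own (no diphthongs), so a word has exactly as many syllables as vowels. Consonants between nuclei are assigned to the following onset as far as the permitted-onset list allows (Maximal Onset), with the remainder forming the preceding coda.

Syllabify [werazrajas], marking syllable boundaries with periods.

Vowels present: e, a, a, a; each is a nucleus, giving 4 syllables.
σ1/σ2 boundary: /r/ is a single consonant, so it becomes the next onset.
σ2/σ3 boundary: /zr/ splits as /z/ + /r/ (/r/ is the longest suffix that is a licit onset).
σ3/σ4 boundary: /j/ → onset of the next syllable (single consonants are always licit onsets).

we.raz.ra.jas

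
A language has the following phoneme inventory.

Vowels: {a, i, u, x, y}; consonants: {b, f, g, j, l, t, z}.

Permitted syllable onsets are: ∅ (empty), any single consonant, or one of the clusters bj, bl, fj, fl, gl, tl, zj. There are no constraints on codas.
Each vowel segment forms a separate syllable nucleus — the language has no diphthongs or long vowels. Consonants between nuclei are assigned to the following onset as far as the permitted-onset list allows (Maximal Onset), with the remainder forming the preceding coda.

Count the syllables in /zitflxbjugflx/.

Vowels present: i, x, u, x; each is a nucleus, giving 4 syllables.

4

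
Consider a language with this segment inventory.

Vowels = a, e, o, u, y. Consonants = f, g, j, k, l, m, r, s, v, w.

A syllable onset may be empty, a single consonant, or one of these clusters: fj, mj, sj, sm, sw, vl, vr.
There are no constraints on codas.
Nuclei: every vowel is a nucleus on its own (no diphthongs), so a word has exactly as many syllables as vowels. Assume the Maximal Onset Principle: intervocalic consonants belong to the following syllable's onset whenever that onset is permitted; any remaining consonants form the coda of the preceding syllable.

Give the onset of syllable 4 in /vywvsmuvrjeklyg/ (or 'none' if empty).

Nuclei (vowels): y, u, e, y → 4 syllables.
σ1/σ2 boundary: /wvsm/; trying suffixes from longest down, /sm/ is the first permitted one, so coda /wv/ | onset /sm/.
σ2/σ3 boundary: /vrj/ — longest licit onset from the right is /j/, leaving /vr/ as coda.
σ3/σ4 boundary: cluster /kl/ — the longest permitted-onset suffix is /l/; onset = /l/, preceding coda = /k/.
So the parse is vywv.smuvr.jek.lyg.
Syllable 4 is /lyg/: onset /l/, nucleus /y/, coda /g/.

l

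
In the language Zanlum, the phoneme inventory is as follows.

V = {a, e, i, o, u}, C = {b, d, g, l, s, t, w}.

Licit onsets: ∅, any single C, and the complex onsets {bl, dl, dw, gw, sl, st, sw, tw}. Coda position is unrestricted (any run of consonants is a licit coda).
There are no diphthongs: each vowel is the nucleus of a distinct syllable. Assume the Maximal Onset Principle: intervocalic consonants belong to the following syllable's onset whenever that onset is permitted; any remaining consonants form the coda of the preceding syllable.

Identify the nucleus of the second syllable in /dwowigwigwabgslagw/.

Nuclei (vowels): o, i, i, a, a → 5 syllables.
The second nucleus (vowel 2 from the left) is /i/.

i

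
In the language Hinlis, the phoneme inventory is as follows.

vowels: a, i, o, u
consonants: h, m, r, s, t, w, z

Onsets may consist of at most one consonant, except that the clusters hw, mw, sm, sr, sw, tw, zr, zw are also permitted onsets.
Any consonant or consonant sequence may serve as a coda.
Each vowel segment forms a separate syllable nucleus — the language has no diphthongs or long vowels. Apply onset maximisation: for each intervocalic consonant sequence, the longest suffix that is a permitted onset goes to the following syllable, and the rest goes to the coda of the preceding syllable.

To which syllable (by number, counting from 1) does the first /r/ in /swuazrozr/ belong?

The vowels are u, a, o — 3 nuclei, so 3 syllables.
σ1/σ2 boundary: nothing intervenes; syllable break is V.V.
σ2/σ3 boundary: cluster /zr/ — /zr/ is itself a permitted onset, so the whole cluster goes right; preceding coda = ∅.
So the parse is swu.a.zrozr.
The first /r/ is in the onset of syllable 3 (/zrozr/).

3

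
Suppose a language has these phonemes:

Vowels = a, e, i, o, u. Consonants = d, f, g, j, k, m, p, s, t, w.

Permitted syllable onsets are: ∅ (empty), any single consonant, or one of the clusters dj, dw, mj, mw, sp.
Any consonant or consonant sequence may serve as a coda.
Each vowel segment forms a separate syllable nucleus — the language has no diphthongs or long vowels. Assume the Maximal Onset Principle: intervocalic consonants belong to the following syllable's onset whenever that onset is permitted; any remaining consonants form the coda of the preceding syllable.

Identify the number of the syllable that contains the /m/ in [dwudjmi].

Nuclei (vowels): u, i → 2 syllables.
σ1/σ2 boundary: /djm/; trying suffixes from longest down, /m/ is the first permitted one, so coda /dj/ | onset /m/.
Syllabification: dwudj.mi.
The /m/ is in the onset of syllable 2 (/mi/).

2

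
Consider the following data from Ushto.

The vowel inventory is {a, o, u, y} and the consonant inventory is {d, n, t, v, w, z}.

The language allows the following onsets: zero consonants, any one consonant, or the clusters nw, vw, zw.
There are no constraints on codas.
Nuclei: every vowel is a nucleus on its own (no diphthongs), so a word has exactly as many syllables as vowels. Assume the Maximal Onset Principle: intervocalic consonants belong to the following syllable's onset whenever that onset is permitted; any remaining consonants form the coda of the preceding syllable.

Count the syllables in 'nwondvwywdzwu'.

Vowels present: o, y, u; each is a nucleus, giving 3 syllables.

3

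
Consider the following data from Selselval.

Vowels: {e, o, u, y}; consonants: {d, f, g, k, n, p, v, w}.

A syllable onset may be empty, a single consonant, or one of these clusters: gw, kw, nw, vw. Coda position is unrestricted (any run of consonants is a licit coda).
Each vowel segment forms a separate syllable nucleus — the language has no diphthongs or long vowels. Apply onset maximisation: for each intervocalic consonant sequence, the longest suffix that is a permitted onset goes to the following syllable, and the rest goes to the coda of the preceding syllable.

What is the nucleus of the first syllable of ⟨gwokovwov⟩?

o

Nuclei (vowels): o, o, o → 3 syllables.
The first nucleus (vowel 1 from the left) is /o/.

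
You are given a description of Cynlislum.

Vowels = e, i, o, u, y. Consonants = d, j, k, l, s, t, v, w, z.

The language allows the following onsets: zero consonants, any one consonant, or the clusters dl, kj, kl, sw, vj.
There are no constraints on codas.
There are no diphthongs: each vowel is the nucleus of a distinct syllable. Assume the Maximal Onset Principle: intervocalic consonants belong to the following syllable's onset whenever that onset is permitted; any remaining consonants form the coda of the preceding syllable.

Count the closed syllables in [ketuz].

Nuclei (vowels): e, u → 2 syllables.
Between /e/ (V1) and /u/ (V2): /t/ is a single consonant, so it becomes the next onset.
So the parse is ke.tuz.
Classifying each syllable: /ke/ (open), /tuz/ (closed).
Closed syllables: 1.

1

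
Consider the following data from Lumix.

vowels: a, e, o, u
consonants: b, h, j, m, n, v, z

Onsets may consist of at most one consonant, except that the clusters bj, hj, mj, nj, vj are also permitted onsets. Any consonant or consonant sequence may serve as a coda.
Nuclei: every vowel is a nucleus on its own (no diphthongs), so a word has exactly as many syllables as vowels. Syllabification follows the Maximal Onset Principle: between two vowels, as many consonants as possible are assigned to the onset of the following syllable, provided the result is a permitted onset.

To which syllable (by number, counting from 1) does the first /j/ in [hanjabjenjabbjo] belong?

2

Vowels present: a, a, e, a, o; each is a nucleus, giving 5 syllables.
Between /a/ (V1) and /a/ (V2): /nj/ is a licit onset in full, so it all attaches to the next syllable.
Between /a/ (V2) and /e/ (V3): /bj/ is a licit onset in full, so it all attaches to the next syllable.
Between /e/ (V3) and /a/ (V4): cluster /nj/ — /nj/ is itself a permitted onset, so the whole cluster goes right; preceding coda = ∅.
Between /a/ (V4) and /o/ (V5): cluster /bbj/ — the longest permitted-onset suffix is /bj/; onset = /bj/, preceding coda = /b/.
Putting it together: ha.nja.bje.njab.bjo.
The first /j/ is in the onset of syllable 2 (/nja/).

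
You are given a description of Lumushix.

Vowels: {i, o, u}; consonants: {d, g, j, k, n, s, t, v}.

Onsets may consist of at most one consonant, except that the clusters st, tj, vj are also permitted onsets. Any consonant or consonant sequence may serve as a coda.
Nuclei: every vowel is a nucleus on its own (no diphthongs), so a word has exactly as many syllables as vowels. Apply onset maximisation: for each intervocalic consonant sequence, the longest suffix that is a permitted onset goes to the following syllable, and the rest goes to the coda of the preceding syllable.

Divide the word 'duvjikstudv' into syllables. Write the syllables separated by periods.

Vowels present: u, i, u; each is a nucleus, giving 3 syllables.
/u…i/ gap (V1→V2): cluster /vj/ — /vj/ is itself a permitted onset, so the whole cluster goes right; preceding coda = ∅.
/i…u/ gap (V2→V3): /kst/; trying suffixes from longest down, /st/ is the first permitted one, so coda /k/ | onset /st/.

du.vjik.studv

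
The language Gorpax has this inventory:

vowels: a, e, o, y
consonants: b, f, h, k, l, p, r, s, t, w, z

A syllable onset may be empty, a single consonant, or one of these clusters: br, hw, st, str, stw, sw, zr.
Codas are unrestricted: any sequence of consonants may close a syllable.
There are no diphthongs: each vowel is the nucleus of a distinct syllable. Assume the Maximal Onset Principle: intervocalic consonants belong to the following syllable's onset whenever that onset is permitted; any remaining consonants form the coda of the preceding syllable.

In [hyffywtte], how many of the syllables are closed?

Nuclei (vowels): y, y, e → 3 syllables.
Between /y/ (V1) and /y/ (V2): cluster /ff/ — the longest permitted-onset suffix is /f/; onset = /f/, preceding coda = /f/.
Between /y/ (V2) and /e/ (V3): /wtt/ splits as /wt/ + /t/ (/t/ is the longest suffix that is a licit onset).
So the parse is hyf.fywt.te.
Classifying each syllable: /hyf/ (closed), /fywt/ (closed), /te/ (open).
Closed syllables: 2.

2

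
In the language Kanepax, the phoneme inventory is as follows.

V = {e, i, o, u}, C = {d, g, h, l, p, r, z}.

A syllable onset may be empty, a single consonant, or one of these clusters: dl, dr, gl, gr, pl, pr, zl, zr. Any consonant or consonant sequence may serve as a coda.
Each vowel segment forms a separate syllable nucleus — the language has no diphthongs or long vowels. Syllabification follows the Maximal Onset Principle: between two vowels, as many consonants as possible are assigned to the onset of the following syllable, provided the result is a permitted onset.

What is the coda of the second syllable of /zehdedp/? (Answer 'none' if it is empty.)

dp

Vowels present: e, e; each is a nucleus, giving 2 syllables.
V1 /e/ – V2 /e/: cluster /hd/ — the longest permitted-onset suffix is /d/; onset = /d/, preceding coda = /h/.
Result: zeh.dedp.
Syllable 2 is /dedp/: onset /d/, nucleus /e/, coda /dp/.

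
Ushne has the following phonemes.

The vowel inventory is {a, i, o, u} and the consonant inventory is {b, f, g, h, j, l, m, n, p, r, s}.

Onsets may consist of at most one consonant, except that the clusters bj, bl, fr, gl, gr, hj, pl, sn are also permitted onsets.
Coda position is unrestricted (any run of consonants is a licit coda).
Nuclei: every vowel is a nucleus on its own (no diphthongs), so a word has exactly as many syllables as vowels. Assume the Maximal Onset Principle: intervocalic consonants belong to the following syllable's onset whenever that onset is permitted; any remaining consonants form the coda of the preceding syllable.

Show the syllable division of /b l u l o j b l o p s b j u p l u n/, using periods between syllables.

blu.loj.blops.bju.plun

Nuclei (vowels): u, o, o, u, u → 5 syllables.
/u…o/ gap (V1→V2): just /l/ — single C goes to the following onset.
/o…o/ gap (V2→V3): /jbl/ — longest licit onset from the right is /bl/, leaving /j/ as coda.
/o…u/ gap (V3→V4): /psbj/ splits as /ps/ + /bj/ (/bj/ is the longest suffix that is a licit onset).
/u…u/ gap (V4→V5): /pl/ is a licit onset in full, so it all attaches to the next syllable.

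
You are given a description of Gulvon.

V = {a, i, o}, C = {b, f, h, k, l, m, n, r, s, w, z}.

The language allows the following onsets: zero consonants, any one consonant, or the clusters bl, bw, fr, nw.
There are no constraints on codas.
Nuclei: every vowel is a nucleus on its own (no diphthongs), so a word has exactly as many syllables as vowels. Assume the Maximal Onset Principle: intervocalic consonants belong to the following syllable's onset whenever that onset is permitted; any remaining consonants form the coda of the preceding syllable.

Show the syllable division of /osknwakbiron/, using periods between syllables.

osk.nwak.bi.ron

Nuclei (vowels): o, a, i, o → 4 syllables.
σ1/σ2 boundary: /sknw/; trying suffixes from longest down, /nw/ is the first permitted one, so coda /sk/ | onset /nw/.
σ2/σ3 boundary: /kb/ splits as /k/ + /b/ (/b/ is the longest suffix that is a licit onset).
σ3/σ4 boundary: just /r/ — single C goes to the following onset.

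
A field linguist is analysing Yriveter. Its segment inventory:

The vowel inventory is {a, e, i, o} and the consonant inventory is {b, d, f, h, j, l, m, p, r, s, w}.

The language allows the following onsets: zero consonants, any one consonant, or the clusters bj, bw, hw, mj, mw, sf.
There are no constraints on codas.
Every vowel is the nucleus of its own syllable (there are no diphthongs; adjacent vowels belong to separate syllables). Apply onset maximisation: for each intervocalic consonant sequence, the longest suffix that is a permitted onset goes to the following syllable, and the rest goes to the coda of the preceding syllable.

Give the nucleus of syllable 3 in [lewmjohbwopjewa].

The vowels are e, o, o, e, a — 5 nuclei, so 5 syllables.
The third nucleus (vowel 3 from the left) is /o/.

o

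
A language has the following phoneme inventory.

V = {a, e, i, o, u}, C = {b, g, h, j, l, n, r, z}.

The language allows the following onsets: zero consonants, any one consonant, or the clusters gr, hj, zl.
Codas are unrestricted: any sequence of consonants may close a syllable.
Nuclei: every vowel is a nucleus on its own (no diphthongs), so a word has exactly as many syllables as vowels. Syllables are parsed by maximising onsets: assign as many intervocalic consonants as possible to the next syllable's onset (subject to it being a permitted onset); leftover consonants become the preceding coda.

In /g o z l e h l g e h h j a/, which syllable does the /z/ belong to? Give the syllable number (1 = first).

Nuclei (vowels): o, e, e, a → 4 syllables.
V1 /o/ – V2 /e/: cluster /zl/ — /zl/ is itself a permitted onset, so the whole cluster goes right; preceding coda = ∅.
V2 /e/ – V3 /e/: /hlg/ — longest licit onset from the right is /g/, leaving /hl/ as coda.
V3 /e/ – V4 /a/: /hhj/ splits as /h/ + /hj/ (/hj/ is the longest suffix that is a licit onset).
Result: go.zlehl.geh.hja.
The /z/ is in the onset of syllable 2 (/zlehl/).

2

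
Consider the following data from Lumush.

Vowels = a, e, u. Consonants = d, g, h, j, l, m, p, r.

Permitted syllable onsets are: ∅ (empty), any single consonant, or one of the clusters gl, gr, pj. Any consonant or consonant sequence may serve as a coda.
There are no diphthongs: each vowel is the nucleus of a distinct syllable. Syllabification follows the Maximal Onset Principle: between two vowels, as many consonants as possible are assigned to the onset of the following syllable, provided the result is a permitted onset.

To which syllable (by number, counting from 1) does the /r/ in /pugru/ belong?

2

Nuclei (vowels): u, u → 2 syllables.
/u…u/ gap (V1→V2): /gr/ — entire cluster is a permitted onset → onset /gr/, coda ∅.
Result: pu.gru.
The /r/ is in the onset of syllable 2 (/gru/).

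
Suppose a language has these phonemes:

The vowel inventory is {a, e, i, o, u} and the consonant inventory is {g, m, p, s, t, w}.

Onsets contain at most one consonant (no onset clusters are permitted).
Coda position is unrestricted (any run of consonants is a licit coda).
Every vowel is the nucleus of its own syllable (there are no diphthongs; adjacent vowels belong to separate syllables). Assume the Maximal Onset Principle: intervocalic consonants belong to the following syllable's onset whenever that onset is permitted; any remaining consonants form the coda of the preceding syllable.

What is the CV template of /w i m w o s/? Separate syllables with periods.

CVC.CVC

Vowels present: i, o; each is a nucleus, giving 2 syllables.
V1 /i/ – V2 /o/: cluster /mw/ — the longest permitted-onset suffix is /w/; onset = /w/, preceding coda = /m/.
Syllabification: wim.wos.
Mapping each syllable to C/V: /wim/ → CVC, /wos/ → CVC.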